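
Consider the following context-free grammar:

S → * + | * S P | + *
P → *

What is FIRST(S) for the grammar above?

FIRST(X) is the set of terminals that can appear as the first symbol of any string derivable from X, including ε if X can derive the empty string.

We compute FIRST(S) using the standard algorithm.
FIRST(P) = {*}
FIRST(S) = {*, +}
Therefore, FIRST(S) = {*, +}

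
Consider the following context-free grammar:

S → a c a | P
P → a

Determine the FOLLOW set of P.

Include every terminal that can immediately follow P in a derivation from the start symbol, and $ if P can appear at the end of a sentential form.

We compute FOLLOW(P) using the standard algorithm.
FOLLOW(S) starts with {$}.
FIRST(P) = {a}
FIRST(S) = {a}
FOLLOW(P) = {$}
FOLLOW(S) = {$}
Therefore, FOLLOW(P) = {$}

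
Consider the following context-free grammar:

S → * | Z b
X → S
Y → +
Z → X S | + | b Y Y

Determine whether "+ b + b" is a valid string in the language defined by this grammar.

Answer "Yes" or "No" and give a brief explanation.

No - no valid derivation exists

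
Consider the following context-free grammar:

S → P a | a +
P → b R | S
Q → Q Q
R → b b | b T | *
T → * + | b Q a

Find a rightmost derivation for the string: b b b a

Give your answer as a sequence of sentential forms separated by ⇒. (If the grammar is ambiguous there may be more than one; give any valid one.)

S ⇒ P a ⇒ b R a ⇒ b b b a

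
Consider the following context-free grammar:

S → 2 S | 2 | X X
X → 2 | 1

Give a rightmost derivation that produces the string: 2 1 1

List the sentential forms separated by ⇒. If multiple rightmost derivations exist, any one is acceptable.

S ⇒ 2 S ⇒ 2 X X ⇒ 2 X 1 ⇒ 2 1 1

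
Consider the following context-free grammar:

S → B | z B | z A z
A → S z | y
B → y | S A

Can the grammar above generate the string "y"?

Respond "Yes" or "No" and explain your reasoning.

Yes - a valid derivation exists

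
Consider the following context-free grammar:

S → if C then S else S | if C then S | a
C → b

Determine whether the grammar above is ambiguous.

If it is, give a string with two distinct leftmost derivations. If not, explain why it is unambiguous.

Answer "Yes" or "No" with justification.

Yes - the string 'if b then if b then a else a' has two distinct leftmost derivations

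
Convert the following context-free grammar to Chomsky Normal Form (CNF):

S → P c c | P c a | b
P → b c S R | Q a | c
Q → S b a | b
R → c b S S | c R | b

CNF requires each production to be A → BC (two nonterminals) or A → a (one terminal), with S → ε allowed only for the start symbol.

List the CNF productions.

TC → c; TA → a; S → b; TB → b; P → c; Q → b; R → b; S → P X0; X0 → TC TC; S → P X1; X1 → TC TA; P → TB X2; X2 → TC X3; X3 → S R; P → Q TA; Q → S X4; X4 → TB TA; R → TC X5; X5 → TB X6; X6 → S S; R → TC R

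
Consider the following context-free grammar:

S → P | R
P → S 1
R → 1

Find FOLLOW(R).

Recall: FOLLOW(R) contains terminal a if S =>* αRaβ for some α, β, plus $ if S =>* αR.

We compute FOLLOW(R) using the standard algorithm.
FOLLOW(S) starts with {$}.
FIRST(P) = {1}
FIRST(R) = {1}
FIRST(S) = {1}
FOLLOW(P) = {$, 1}
FOLLOW(R) = {$, 1}
FOLLOW(S) = {$, 1}
Therefore, FOLLOW(R) = {$, 1}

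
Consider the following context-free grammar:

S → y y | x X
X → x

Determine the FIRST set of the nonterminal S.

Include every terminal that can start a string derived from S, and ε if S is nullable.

We compute FIRST(S) using the standard algorithm.
FIRST(S) = {x, y}
FIRST(X) = {x}
Therefore, FIRST(S) = {x, y}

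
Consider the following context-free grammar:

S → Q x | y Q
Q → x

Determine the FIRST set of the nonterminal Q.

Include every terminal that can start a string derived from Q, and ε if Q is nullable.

We compute FIRST(Q) using the standard algorithm.
FIRST(Q) = {x}
FIRST(S) = {x, y}
Therefore, FIRST(Q) = {x}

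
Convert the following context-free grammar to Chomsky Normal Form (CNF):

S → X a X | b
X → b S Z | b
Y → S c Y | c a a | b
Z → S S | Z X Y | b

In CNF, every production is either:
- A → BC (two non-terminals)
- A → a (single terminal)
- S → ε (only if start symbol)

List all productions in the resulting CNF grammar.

TA → a; S → b; TB → b; X → b; TC → c; Y → b; Z → b; S → X X0; X0 → TA X; X → TB X1; X1 → S Z; Y → S X2; X2 → TC Y; Y → TC X3; X3 → TA TA; Z → S S; Z → Z X4; X4 → X Y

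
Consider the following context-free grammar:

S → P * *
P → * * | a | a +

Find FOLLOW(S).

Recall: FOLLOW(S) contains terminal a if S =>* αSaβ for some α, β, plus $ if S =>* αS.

We compute FOLLOW(S) using the standard algorithm.
FOLLOW(S) starts with {$}.
FIRST(P) = {*, a}
FIRST(S) = {*, a}
FOLLOW(P) = {*}
FOLLOW(S) = {$}
Therefore, FOLLOW(S) = {$}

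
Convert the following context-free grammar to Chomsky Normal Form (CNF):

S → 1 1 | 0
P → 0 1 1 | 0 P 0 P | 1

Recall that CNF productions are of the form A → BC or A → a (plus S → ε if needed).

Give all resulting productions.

T1 → 1; S → 0; T0 → 0; P → 1; S → T1 T1; P → T0 X0; X0 → T1 T1; P → T0 X1; X1 → P X2; X2 → T0 P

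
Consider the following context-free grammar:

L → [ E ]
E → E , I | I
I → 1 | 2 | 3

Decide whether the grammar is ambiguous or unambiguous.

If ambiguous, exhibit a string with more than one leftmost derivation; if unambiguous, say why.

Unambiguous - every string in the language has a unique leftmost derivation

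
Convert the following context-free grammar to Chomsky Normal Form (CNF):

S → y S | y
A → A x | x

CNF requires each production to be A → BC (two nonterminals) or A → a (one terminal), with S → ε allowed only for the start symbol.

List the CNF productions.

TY → y; S → y; TX → x; A → x; S → TY S; A → A TX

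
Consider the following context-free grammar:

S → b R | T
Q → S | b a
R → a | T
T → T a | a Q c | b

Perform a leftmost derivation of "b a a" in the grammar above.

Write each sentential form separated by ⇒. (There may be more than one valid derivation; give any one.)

S ⇒ T ⇒ T a ⇒ T a a ⇒ b a a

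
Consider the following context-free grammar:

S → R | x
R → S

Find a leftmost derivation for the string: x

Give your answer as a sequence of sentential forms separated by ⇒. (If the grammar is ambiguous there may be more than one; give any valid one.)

S ⇒ R ⇒ S ⇒ x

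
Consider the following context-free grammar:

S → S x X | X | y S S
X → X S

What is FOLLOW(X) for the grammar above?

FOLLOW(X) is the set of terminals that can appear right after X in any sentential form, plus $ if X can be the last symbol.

We compute FOLLOW(X) using the standard algorithm.
FOLLOW(S) starts with {$}.
FIRST(S) = {y}
FIRST(X) = {}
FOLLOW(S) = {$, x, y}
FOLLOW(X) = {$, x, y}
Therefore, FOLLOW(X) = {$, x, y}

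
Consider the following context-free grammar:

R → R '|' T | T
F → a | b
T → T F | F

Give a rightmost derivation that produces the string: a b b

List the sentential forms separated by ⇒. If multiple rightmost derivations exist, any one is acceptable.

R ⇒ T ⇒ T F ⇒ T b ⇒ T F b ⇒ T b b ⇒ F b b ⇒ a b b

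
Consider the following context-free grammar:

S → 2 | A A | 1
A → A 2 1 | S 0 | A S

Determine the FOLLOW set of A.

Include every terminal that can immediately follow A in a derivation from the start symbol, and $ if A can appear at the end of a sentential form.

We compute FOLLOW(A) using the standard algorithm.
FOLLOW(S) starts with {$}.
FIRST(A) = {1, 2}
FIRST(S) = {1, 2}
FOLLOW(A) = {$, 0, 1, 2}
FOLLOW(S) = {$, 0, 1, 2}
Therefore, FOLLOW(A) = {$, 0, 1, 2}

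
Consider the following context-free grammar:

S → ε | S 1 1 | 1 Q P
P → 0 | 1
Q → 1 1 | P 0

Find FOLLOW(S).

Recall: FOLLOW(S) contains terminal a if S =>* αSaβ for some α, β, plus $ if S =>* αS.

We compute FOLLOW(S) using the standard algorithm.
FOLLOW(S) starts with {$}.
FIRST(P) = {0, 1}
FIRST(Q) = {0, 1}
FIRST(S) = {1, ε}
FOLLOW(P) = {$, 0, 1}
FOLLOW(Q) = {0, 1}
FOLLOW(S) = {$, 1}
Therefore, FOLLOW(S) = {$, 1}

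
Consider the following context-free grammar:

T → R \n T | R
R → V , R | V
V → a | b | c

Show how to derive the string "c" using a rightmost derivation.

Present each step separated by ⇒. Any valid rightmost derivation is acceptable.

T ⇒ R ⇒ V ⇒ c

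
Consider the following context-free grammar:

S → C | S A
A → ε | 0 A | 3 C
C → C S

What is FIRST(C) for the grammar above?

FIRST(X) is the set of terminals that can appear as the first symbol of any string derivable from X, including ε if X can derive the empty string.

We compute FIRST(C) using the standard algorithm.
FIRST(A) = {0, 3, ε}
FIRST(C) = {}
FIRST(S) = {}
Therefore, FIRST(C) = {}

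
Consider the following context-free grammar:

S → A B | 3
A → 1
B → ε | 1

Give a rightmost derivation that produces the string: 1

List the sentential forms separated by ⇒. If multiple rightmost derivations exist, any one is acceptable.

S ⇒ A B ⇒ A ⇒ 1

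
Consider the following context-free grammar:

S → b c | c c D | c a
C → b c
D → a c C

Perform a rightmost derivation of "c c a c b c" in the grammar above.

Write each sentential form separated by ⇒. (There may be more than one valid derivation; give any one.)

S ⇒ c c D ⇒ c c a c C ⇒ c c a c b c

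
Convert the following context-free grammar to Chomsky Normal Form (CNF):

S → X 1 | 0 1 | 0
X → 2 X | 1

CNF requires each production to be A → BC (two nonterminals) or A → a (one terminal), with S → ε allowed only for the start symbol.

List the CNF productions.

T1 → 1; T0 → 0; S → 0; T2 → 2; X → 1; S → X T1; S → T0 T1; X → T2 X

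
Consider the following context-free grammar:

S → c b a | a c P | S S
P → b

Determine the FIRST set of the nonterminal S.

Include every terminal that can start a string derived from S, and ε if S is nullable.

We compute FIRST(S) using the standard algorithm.
FIRST(P) = {b}
FIRST(S) = {a, c}
Therefore, FIRST(S) = {a, c}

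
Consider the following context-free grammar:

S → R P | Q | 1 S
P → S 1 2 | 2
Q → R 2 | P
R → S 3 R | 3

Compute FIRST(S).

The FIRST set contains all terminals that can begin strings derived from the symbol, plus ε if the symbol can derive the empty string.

We compute FIRST(S) using the standard algorithm.
FIRST(P) = {1, 2, 3}
FIRST(Q) = {1, 2, 3}
FIRST(R) = {1, 2, 3}
FIRST(S) = {1, 2, 3}
Therefore, FIRST(S) = {1, 2, 3}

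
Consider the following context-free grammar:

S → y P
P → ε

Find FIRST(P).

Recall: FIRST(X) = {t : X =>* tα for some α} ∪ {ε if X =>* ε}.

We compute FIRST(P) using the standard algorithm.
FIRST(P) = {ε}
FIRST(S) = {y}
Therefore, FIRST(P) = {ε}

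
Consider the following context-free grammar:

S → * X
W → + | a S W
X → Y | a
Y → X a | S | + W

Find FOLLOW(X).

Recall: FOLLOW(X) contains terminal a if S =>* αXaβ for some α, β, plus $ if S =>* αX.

We compute FOLLOW(X) using the standard algorithm.
FOLLOW(S) starts with {$}.
FIRST(S) = {*}
FIRST(W) = {+, a}
FIRST(X) = {*, +, a}
FIRST(Y) = {*, +, a}
FOLLOW(S) = {$, +, a}
FOLLOW(W) = {$, +, a}
FOLLOW(X) = {$, +, a}
FOLLOW(Y) = {$, +, a}
Therefore, FOLLOW(X) = {$, +, a}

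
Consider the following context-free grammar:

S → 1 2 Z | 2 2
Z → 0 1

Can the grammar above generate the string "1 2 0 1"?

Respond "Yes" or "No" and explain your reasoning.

Yes - a valid derivation exists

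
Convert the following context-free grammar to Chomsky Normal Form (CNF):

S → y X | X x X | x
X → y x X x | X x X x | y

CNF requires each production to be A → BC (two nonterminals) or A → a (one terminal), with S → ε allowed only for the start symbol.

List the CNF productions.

TY → y; TX → x; S → x; X → y; S → TY X; S → X X0; X0 → TX X; X → TY X1; X1 → TX X2; X2 → X TX; X → X X3; X3 → TX X4; X4 → X TX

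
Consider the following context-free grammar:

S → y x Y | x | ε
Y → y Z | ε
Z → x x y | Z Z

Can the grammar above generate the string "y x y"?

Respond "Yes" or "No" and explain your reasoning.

No - no valid derivation exists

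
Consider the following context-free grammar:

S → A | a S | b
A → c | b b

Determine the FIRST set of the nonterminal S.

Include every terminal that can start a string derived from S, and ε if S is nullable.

We compute FIRST(S) using the standard algorithm.
FIRST(A) = {b, c}
FIRST(S) = {a, b, c}
Therefore, FIRST(S) = {a, b, c}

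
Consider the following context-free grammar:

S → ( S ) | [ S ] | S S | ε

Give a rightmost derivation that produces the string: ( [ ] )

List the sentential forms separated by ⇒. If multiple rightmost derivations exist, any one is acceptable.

S ⇒ ( S ) ⇒ ( [ S ] ) ⇒ ( [ ] )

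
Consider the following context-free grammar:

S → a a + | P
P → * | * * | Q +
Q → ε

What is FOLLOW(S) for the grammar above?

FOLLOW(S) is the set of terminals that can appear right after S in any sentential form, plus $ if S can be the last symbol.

We compute FOLLOW(S) using the standard algorithm.
FOLLOW(S) starts with {$}.
FIRST(P) = {*, +}
FIRST(Q) = {ε}
FIRST(S) = {*, +, a}
FOLLOW(P) = {$}
FOLLOW(Q) = {+}
FOLLOW(S) = {$}
Therefore, FOLLOW(S) = {$}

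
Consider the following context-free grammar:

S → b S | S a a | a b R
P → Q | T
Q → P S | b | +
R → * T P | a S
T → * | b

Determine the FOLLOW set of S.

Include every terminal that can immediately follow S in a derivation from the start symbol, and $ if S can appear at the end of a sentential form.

We compute FOLLOW(S) using the standard algorithm.
FOLLOW(S) starts with {$}.
FIRST(P) = {*, +, b}
FIRST(Q) = {*, +, b}
FIRST(R) = {*, a}
FIRST(S) = {a, b}
FIRST(T) = {*, b}
FOLLOW(P) = {$, a, b}
FOLLOW(Q) = {$, a, b}
FOLLOW(R) = {$, a, b}
FOLLOW(S) = {$, a, b}
FOLLOW(T) = {$, *, +, a, b}
Therefore, FOLLOW(S) = {$, a, b}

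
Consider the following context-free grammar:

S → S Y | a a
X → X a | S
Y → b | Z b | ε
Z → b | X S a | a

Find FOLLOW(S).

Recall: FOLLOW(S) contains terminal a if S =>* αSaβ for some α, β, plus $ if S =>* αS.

We compute FOLLOW(S) using the standard algorithm.
FOLLOW(S) starts with {$}.
FIRST(S) = {a}
FIRST(X) = {a}
FIRST(Y) = {a, b, ε}
FIRST(Z) = {a, b}
FOLLOW(S) = {$, a, b}
FOLLOW(X) = {a}
FOLLOW(Y) = {$, a, b}
FOLLOW(Z) = {b}
Therefore, FOLLOW(S) = {$, a, b}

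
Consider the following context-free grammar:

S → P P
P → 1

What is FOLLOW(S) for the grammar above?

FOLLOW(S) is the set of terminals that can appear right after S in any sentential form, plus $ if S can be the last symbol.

We compute FOLLOW(S) using the standard algorithm.
FOLLOW(S) starts with {$}.
FIRST(P) = {1}
FIRST(S) = {1}
FOLLOW(P) = {$, 1}
FOLLOW(S) = {$}
Therefore, FOLLOW(S) = {$}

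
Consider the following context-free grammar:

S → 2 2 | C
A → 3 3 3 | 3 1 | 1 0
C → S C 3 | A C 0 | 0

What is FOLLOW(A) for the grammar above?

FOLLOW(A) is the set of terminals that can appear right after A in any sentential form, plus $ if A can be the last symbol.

We compute FOLLOW(A) using the standard algorithm.
FOLLOW(S) starts with {$}.
FIRST(A) = {1, 3}
FIRST(C) = {0, 1, 2, 3}
FIRST(S) = {0, 1, 2, 3}
FOLLOW(A) = {0, 1, 2, 3}
FOLLOW(C) = {$, 0, 1, 2, 3}
FOLLOW(S) = {$, 0, 1, 2, 3}
Therefore, FOLLOW(A) = {0, 1, 2, 3}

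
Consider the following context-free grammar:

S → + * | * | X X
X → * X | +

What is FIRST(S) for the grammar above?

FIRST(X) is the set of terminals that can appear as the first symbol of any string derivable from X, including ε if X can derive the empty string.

We compute FIRST(S) using the standard algorithm.
FIRST(S) = {*, +}
FIRST(X) = {*, +}
Therefore, FIRST(S) = {*, +}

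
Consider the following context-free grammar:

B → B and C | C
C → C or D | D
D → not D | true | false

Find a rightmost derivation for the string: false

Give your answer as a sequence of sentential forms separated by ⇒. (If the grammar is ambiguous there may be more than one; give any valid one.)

B ⇒ C ⇒ D ⇒ false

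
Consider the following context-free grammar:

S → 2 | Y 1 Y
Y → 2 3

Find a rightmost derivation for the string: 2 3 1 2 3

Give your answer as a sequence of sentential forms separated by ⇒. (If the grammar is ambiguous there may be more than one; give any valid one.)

S ⇒ Y 1 Y ⇒ Y 1 2 3 ⇒ 2 3 1 2 3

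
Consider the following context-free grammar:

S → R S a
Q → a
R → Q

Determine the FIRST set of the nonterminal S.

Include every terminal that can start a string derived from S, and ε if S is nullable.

We compute FIRST(S) using the standard algorithm.
FIRST(Q) = {a}
FIRST(R) = {a}
FIRST(S) = {a}
Therefore, FIRST(S) = {a}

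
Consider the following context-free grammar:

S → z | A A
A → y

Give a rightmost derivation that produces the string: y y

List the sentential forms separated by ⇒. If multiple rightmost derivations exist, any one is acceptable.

S ⇒ A A ⇒ A y ⇒ y y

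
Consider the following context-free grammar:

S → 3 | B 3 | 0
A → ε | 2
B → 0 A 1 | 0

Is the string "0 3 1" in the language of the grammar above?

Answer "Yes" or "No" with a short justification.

No - no valid derivation exists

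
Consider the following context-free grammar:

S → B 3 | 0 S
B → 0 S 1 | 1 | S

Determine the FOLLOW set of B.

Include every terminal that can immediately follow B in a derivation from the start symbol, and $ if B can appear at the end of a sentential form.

We compute FOLLOW(B) using the standard algorithm.
FOLLOW(S) starts with {$}.
FIRST(B) = {0, 1}
FIRST(S) = {0, 1}
FOLLOW(B) = {3}
FOLLOW(S) = {$, 1, 3}
Therefore, FOLLOW(B) = {3}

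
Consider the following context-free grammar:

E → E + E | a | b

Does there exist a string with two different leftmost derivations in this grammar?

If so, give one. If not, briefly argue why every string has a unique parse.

Yes - the string 'b + b + a + b' has two distinct leftmost derivations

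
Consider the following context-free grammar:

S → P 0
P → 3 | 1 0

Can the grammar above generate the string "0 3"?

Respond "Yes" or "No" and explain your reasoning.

No - no valid derivation exists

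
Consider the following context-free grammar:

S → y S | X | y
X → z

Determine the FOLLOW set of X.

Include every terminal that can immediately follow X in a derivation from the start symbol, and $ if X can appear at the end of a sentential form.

We compute FOLLOW(X) using the standard algorithm.
FOLLOW(S) starts with {$}.
FIRST(S) = {y, z}
FIRST(X) = {z}
FOLLOW(S) = {$}
FOLLOW(X) = {$}
Therefore, FOLLOW(X) = {$}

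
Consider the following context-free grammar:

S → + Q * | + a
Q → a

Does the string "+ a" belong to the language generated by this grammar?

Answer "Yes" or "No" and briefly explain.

Yes - a valid derivation exists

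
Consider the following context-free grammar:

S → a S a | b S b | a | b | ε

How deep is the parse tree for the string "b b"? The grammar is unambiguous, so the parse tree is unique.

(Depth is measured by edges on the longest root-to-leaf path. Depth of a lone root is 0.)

2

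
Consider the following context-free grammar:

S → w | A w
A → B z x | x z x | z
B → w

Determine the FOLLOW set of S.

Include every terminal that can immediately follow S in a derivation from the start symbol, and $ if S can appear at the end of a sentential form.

We compute FOLLOW(S) using the standard algorithm.
FOLLOW(S) starts with {$}.
FIRST(A) = {w, x, z}
FIRST(B) = {w}
FIRST(S) = {w, x, z}
FOLLOW(A) = {w}
FOLLOW(B) = {z}
FOLLOW(S) = {$}
Therefore, FOLLOW(S) = {$}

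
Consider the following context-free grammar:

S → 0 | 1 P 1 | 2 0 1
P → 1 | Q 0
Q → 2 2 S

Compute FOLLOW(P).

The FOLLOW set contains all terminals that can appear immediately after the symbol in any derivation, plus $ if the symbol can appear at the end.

We compute FOLLOW(P) using the standard algorithm.
FOLLOW(S) starts with {$}.
FIRST(P) = {1, 2}
FIRST(Q) = {2}
FIRST(S) = {0, 1, 2}
FOLLOW(P) = {1}
FOLLOW(Q) = {0}
FOLLOW(S) = {$, 0}
Therefore, FOLLOW(P) = {1}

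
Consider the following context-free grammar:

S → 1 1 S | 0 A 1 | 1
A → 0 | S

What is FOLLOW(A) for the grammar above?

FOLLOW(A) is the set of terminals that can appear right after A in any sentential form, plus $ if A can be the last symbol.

We compute FOLLOW(A) using the standard algorithm.
FOLLOW(S) starts with {$}.
FIRST(A) = {0, 1}
FIRST(S) = {0, 1}
FOLLOW(A) = {1}
FOLLOW(S) = {$, 1}
Therefore, FOLLOW(A) = {1}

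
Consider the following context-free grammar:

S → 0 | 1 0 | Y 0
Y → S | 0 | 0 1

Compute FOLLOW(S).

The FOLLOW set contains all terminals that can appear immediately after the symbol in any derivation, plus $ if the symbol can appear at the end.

We compute FOLLOW(S) using the standard algorithm.
FOLLOW(S) starts with {$}.
FIRST(S) = {0, 1}
FIRST(Y) = {0, 1}
FOLLOW(S) = {$, 0}
FOLLOW(Y) = {0}
Therefore, FOLLOW(S) = {$, 0}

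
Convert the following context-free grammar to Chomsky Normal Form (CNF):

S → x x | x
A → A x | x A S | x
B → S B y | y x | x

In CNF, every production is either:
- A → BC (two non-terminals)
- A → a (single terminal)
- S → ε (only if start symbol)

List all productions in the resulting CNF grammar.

TX → x; S → x; A → x; TY → y; B → x; S → TX TX; A → A TX; A → TX X0; X0 → A S; B → S X1; X1 → B TY; B → TY TX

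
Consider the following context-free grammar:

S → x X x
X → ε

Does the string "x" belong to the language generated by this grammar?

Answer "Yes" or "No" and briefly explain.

No - no valid derivation exists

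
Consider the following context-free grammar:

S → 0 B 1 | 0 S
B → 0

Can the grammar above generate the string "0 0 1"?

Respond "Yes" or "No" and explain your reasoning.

Yes - a valid derivation exists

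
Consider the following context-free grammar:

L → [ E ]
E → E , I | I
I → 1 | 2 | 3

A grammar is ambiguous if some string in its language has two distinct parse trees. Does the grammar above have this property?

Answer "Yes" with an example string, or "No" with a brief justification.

No - the grammar is unambiguous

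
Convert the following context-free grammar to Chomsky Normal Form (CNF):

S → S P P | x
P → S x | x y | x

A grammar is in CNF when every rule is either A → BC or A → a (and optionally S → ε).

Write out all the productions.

S → x; TX → x; TY → y; P → x; S → S X0; X0 → P P; P → S TX; P → TX TY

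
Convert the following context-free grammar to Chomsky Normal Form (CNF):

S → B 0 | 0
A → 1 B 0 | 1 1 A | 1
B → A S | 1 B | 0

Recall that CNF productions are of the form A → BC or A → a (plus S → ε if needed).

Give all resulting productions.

T0 → 0; S → 0; T1 → 1; A → 1; B → 0; S → B T0; A → T1 X0; X0 → B T0; A → T1 X1; X1 → T1 A; B → A S; B → T1 B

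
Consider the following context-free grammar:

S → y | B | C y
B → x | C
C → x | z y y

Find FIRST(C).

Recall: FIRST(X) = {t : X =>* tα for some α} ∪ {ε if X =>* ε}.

We compute FIRST(C) using the standard algorithm.
FIRST(B) = {x, z}
FIRST(C) = {x, z}
FIRST(S) = {x, y, z}
Therefore, FIRST(C) = {x, z}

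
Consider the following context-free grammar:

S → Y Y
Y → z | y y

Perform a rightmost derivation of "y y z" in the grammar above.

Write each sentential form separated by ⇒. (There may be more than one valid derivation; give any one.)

S ⇒ Y Y ⇒ Y z ⇒ y y z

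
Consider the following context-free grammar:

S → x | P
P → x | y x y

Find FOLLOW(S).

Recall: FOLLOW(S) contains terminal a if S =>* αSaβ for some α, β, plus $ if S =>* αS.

We compute FOLLOW(S) using the standard algorithm.
FOLLOW(S) starts with {$}.
FIRST(P) = {x, y}
FIRST(S) = {x, y}
FOLLOW(P) = {$}
FOLLOW(S) = {$}
Therefore, FOLLOW(S) = {$}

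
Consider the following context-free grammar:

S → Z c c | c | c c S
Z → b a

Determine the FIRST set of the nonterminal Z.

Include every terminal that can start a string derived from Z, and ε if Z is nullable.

We compute FIRST(Z) using the standard algorithm.
FIRST(S) = {b, c}
FIRST(Z) = {b}
Therefore, FIRST(Z) = {b}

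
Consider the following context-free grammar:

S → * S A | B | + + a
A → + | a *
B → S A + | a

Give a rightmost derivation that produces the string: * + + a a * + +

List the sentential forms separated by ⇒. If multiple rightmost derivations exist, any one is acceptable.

S ⇒ * S A ⇒ * S + ⇒ * B + ⇒ * S A + + ⇒ * S a * + + ⇒ * + + a a * + +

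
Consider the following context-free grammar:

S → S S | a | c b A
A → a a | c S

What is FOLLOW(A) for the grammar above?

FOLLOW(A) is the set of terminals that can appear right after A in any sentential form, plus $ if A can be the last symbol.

We compute FOLLOW(A) using the standard algorithm.
FOLLOW(S) starts with {$}.
FIRST(A) = {a, c}
FIRST(S) = {a, c}
FOLLOW(A) = {$, a, c}
FOLLOW(S) = {$, a, c}
Therefore, FOLLOW(A) = {$, a, c}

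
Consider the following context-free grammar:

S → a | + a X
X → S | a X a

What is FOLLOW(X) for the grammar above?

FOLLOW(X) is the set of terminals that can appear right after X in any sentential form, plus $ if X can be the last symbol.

We compute FOLLOW(X) using the standard algorithm.
FOLLOW(S) starts with {$}.
FIRST(S) = {+, a}
FIRST(X) = {+, a}
FOLLOW(S) = {$, a}
FOLLOW(X) = {$, a}
Therefore, FOLLOW(X) = {$, a}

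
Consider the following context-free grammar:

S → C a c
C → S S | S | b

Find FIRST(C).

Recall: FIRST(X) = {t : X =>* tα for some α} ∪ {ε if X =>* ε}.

We compute FIRST(C) using the standard algorithm.
FIRST(C) = {b}
FIRST(S) = {b}
Therefore, FIRST(C) = {b}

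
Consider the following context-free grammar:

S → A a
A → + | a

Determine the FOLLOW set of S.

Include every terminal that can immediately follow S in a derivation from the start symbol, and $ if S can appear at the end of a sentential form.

We compute FOLLOW(S) using the standard algorithm.
FOLLOW(S) starts with {$}.
FIRST(A) = {+, a}
FIRST(S) = {+, a}
FOLLOW(A) = {a}
FOLLOW(S) = {$}
Therefore, FOLLOW(S) = {$}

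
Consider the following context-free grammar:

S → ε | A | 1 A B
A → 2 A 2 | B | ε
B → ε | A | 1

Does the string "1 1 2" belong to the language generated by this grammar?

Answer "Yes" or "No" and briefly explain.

No - no valid derivation exists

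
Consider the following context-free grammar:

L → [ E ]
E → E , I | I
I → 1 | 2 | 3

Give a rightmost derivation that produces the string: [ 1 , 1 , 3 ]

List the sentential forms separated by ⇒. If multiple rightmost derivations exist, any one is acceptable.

L ⇒ [ E ] ⇒ [ E , I ] ⇒ [ E , 3 ] ⇒ [ E , I , 3 ] ⇒ [ E , 1 , 3 ] ⇒ [ I , 1 , 3 ] ⇒ [ 1 , 1 , 3 ]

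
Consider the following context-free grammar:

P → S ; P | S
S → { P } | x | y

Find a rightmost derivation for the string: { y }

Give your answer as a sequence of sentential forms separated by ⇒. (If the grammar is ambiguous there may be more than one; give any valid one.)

P ⇒ S ⇒ { P } ⇒ { S } ⇒ { y }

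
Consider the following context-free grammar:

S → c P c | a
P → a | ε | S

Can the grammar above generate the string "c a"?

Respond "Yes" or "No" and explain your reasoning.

No - no valid derivation exists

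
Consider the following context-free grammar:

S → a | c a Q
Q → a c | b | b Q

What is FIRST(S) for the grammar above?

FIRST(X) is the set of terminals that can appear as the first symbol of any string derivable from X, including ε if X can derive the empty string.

We compute FIRST(S) using the standard algorithm.
FIRST(Q) = {a, b}
FIRST(S) = {a, c}
Therefore, FIRST(S) = {a, c}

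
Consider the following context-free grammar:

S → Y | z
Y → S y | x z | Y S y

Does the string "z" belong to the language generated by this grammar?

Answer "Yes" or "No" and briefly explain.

Yes - a valid derivation exists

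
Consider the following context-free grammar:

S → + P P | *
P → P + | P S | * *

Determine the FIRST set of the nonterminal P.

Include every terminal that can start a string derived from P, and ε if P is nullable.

We compute FIRST(P) using the standard algorithm.
FIRST(P) = {*}
FIRST(S) = {*, +}
Therefore, FIRST(P) = {*}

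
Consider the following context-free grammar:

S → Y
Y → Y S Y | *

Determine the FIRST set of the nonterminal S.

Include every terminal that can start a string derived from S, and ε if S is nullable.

We compute FIRST(S) using the standard algorithm.
FIRST(S) = {*}
FIRST(Y) = {*}
Therefore, FIRST(S) = {*}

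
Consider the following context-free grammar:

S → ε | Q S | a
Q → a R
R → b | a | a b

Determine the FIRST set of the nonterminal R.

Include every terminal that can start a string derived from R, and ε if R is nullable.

We compute FIRST(R) using the standard algorithm.
FIRST(Q) = {a}
FIRST(R) = {a, b}
FIRST(S) = {a, ε}
Therefore, FIRST(R) = {a, b}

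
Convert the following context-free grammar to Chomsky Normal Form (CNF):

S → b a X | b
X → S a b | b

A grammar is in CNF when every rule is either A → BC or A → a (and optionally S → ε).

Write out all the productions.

TB → b; TA → a; S → b; X → b; S → TB X0; X0 → TA X; X → S X1; X1 → TA TB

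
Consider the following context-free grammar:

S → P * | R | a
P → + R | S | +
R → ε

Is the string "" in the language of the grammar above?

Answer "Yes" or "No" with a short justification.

Yes - a valid derivation exists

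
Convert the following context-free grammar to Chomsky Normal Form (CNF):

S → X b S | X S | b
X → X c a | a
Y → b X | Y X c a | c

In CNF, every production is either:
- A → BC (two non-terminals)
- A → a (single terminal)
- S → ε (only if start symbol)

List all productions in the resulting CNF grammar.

TB → b; S → b; TC → c; TA → a; X → a; Y → c; S → X X0; X0 → TB S; S → X S; X → X X1; X1 → TC TA; Y → TB X; Y → Y X2; X2 → X X3; X3 → TC TA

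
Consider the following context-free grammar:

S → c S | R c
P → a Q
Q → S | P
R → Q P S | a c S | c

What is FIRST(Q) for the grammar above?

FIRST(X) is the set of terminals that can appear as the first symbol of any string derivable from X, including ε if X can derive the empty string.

We compute FIRST(Q) using the standard algorithm.
FIRST(P) = {a}
FIRST(Q) = {a, c}
FIRST(R) = {a, c}
FIRST(S) = {a, c}
Therefore, FIRST(Q) = {a, c}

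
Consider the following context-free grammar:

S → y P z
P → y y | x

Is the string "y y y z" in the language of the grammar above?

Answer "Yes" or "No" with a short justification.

Yes - a valid derivation exists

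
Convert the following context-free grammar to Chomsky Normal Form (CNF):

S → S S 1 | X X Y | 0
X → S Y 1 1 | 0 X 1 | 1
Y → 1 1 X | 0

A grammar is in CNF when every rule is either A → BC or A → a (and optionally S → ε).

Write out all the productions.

T1 → 1; S → 0; T0 → 0; X → 1; Y → 0; S → S X0; X0 → S T1; S → X X1; X1 → X Y; X → S X2; X2 → Y X3; X3 → T1 T1; X → T0 X4; X4 → X T1; Y → T1 X5; X5 → T1 X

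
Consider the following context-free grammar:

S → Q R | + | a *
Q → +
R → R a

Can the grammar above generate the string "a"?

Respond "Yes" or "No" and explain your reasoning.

No - no valid derivation exists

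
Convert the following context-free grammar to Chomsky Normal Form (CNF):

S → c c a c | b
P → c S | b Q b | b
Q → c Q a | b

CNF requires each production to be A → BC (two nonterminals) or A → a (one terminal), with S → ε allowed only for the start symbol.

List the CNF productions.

TC → c; TA → a; S → b; TB → b; P → b; Q → b; S → TC X0; X0 → TC X1; X1 → TA TC; P → TC S; P → TB X2; X2 → Q TB; Q → TC X3; X3 → Q TA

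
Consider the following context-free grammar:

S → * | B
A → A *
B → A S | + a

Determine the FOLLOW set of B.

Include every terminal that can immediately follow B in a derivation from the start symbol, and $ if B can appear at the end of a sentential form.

We compute FOLLOW(B) using the standard algorithm.
FOLLOW(S) starts with {$}.
FIRST(A) = {}
FIRST(B) = {+}
FIRST(S) = {*, +}
FOLLOW(A) = {*, +}
FOLLOW(B) = {$}
FOLLOW(S) = {$}
Therefore, FOLLOW(B) = {$}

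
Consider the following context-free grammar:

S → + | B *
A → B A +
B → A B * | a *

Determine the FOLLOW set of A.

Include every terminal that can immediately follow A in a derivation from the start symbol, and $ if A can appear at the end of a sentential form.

We compute FOLLOW(A) using the standard algorithm.
FOLLOW(S) starts with {$}.
FIRST(A) = {a}
FIRST(B) = {a}
FIRST(S) = {+, a}
FOLLOW(A) = {+, a}
FOLLOW(B) = {*, a}
FOLLOW(S) = {$}
Therefore, FOLLOW(A) = {+, a}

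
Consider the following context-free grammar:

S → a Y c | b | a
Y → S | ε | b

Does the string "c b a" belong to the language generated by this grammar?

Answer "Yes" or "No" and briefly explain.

No - no valid derivation exists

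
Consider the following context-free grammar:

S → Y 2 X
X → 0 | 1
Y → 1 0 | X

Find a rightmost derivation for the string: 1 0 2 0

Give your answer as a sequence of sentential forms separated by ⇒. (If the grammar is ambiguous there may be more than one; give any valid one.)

S ⇒ Y 2 X ⇒ Y 2 0 ⇒ 1 0 2 0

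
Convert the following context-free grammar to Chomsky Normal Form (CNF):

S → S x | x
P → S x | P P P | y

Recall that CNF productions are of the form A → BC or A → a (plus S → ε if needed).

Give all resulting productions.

TX → x; S → x; P → y; S → S TX; P → S TX; P → P X0; X0 → P P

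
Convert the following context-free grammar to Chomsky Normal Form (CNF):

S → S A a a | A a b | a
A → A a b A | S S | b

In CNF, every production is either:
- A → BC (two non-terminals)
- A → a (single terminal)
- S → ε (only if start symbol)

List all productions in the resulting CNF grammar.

TA → a; TB → b; S → a; A → b; S → S X0; X0 → A X1; X1 → TA TA; S → A X2; X2 → TA TB; A → A X3; X3 → TA X4; X4 → TB A; A → S S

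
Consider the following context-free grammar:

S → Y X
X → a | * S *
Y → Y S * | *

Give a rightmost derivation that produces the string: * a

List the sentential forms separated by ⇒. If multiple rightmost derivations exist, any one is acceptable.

S ⇒ Y X ⇒ Y a ⇒ * a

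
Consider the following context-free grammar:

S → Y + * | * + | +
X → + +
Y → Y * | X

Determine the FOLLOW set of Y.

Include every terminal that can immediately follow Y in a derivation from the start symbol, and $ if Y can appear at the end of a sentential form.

We compute FOLLOW(Y) using the standard algorithm.
FOLLOW(S) starts with {$}.
FIRST(S) = {*, +}
FIRST(X) = {+}
FIRST(Y) = {+}
FOLLOW(S) = {$}
FOLLOW(X) = {*, +}
FOLLOW(Y) = {*, +}
Therefore, FOLLOW(Y) = {*, +}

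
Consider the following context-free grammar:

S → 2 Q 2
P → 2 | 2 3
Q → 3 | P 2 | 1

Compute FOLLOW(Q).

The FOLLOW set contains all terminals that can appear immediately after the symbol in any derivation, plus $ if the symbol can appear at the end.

We compute FOLLOW(Q) using the standard algorithm.
FOLLOW(S) starts with {$}.
FIRST(P) = {2}
FIRST(Q) = {1, 2, 3}
FIRST(S) = {2}
FOLLOW(P) = {2}
FOLLOW(Q) = {2}
FOLLOW(S) = {$}
Therefore, FOLLOW(Q) = {2}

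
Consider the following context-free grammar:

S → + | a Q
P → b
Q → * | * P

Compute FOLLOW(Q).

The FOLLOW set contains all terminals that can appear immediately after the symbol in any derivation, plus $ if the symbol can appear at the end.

We compute FOLLOW(Q) using the standard algorithm.
FOLLOW(S) starts with {$}.
FIRST(P) = {b}
FIRST(Q) = {*}
FIRST(S) = {+, a}
FOLLOW(P) = {$}
FOLLOW(Q) = {$}
FOLLOW(S) = {$}
Therefore, FOLLOW(Q) = {$}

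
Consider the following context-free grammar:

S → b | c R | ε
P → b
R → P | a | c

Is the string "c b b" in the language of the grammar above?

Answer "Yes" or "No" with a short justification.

No - no valid derivation exists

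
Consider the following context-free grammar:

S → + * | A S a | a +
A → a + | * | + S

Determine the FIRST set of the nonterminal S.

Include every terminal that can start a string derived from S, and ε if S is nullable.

We compute FIRST(S) using the standard algorithm.
FIRST(A) = {*, +, a}
FIRST(S) = {*, +, a}
Therefore, FIRST(S) = {*, +, a}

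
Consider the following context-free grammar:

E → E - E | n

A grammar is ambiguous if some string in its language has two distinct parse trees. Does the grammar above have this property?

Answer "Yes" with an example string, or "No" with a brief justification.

Yes - the string 'n - n - n - n' has two distinct parse trees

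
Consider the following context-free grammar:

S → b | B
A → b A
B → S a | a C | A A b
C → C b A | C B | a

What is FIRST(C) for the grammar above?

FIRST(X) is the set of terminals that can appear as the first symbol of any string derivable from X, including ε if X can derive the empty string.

We compute FIRST(C) using the standard algorithm.
FIRST(A) = {b}
FIRST(B) = {a, b}
FIRST(C) = {a}
FIRST(S) = {a, b}
Therefore, FIRST(C) = {a}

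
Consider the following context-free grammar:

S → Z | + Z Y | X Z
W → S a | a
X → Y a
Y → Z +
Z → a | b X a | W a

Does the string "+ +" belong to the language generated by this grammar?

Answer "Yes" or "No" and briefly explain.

No - no valid derivation exists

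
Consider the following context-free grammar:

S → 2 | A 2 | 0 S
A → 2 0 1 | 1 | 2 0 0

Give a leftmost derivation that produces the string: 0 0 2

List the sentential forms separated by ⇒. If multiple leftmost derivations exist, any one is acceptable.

S ⇒ 0 S ⇒ 0 0 S ⇒ 0 0 2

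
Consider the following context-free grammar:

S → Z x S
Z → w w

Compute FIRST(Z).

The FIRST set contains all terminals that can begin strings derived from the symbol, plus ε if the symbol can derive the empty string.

We compute FIRST(Z) using the standard algorithm.
FIRST(S) = {w}
FIRST(Z) = {w}
Therefore, FIRST(Z) = {w}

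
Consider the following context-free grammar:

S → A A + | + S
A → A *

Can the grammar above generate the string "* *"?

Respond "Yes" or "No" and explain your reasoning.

No - no valid derivation exists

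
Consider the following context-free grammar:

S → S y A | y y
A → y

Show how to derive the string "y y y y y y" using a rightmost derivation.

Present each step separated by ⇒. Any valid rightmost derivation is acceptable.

S ⇒ S y A ⇒ S y y ⇒ S y A y y ⇒ S y y y y ⇒ y y y y y y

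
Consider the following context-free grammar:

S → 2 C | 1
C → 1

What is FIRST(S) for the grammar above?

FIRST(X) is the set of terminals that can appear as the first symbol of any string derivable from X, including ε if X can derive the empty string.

We compute FIRST(S) using the standard algorithm.
FIRST(C) = {1}
FIRST(S) = {1, 2}
Therefore, FIRST(S) = {1, 2}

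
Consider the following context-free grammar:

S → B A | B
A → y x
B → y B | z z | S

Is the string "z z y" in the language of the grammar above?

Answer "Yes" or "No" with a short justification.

No - no valid derivation exists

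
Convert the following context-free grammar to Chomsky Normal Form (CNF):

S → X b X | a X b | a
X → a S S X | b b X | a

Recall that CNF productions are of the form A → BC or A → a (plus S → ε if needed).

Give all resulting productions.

TB → b; TA → a; S → a; X → a; S → X X0; X0 → TB X; S → TA X1; X1 → X TB; X → TA X2; X2 → S X3; X3 → S X; X → TB X4; X4 → TB X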